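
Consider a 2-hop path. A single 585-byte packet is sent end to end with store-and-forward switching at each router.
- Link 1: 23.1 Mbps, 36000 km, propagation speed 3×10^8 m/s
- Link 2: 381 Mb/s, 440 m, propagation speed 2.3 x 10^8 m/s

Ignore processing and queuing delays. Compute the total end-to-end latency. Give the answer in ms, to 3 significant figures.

L = 585 × 8 = 4680 bits.
Transmission delays (L/R per hop): 0.202597, 0.0122835 ms; sum = 0.214881 ms.
Propagation delays (d/s per hop): 120, 0.00191304 ms; sum = 120.002 ms.
End-to-end = 120 ms.

120 ms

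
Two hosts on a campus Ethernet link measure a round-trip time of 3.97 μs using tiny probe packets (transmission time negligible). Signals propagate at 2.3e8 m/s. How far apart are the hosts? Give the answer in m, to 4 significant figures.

456.6 m

One-way propagation = RTT/2 = 1.985 μs.
d = s × t = 2.3e+08 × 1.985e-06 = 456.6 m.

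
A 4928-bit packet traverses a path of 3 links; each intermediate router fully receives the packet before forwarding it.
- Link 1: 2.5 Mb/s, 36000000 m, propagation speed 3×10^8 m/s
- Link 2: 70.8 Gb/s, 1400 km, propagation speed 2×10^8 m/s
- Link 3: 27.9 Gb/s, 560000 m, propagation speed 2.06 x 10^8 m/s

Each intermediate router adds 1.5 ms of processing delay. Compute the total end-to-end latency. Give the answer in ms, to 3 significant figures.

Transmission delays (L/R per hop): 1.9712, 6.96045e-05, 0.000176631 ms; sum = 1.97145 ms.
Propagation delays (d/s per hop): 120, 7, 2.71845 ms; sum = 129.718 ms.
Processing at 2 router(s): 2 × 1.5 ms = 3 ms.
End-to-end = 135 ms.

135 ms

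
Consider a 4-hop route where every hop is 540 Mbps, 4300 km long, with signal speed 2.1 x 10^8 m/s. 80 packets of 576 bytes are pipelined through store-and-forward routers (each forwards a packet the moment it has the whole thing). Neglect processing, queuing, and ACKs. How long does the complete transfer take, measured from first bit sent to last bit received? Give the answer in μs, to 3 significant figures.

82600 μs

Per-hop transmission t_tx = L/R = 4608/540000000 = 8.53333 μs.
Per-hop propagation t_prop = 4300000/210000000 = 20476.2 μs.
Pipeline fill: first packet needs 4·t_tx to clear all hops; remaining 79 packets each add one t_tx.
Total = (4+80-1)·t_tx + 4·t_prop = 83·8.53333 + 4·20476.2 = 82600 μs.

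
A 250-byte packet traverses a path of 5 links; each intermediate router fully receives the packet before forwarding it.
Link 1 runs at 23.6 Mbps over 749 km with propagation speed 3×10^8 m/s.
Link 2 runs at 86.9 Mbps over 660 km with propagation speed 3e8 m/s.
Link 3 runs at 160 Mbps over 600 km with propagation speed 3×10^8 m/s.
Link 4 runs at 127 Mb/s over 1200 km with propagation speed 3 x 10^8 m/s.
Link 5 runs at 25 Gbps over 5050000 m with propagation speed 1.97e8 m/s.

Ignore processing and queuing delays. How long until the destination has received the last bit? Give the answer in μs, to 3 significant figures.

36500 μs

L = 250 × 8 = 2000 bits.
Transmission delays (L/R per hop): 84.7458, 23.015, 12.5, 15.748, 0.08 μs; sum = 136.089 μs.
Propagation delays (d/s per hop): 2496.67, 2200, 2000, 4000, 25634.5 μs; sum = 36331.2 μs.
End-to-end = 36500 μs.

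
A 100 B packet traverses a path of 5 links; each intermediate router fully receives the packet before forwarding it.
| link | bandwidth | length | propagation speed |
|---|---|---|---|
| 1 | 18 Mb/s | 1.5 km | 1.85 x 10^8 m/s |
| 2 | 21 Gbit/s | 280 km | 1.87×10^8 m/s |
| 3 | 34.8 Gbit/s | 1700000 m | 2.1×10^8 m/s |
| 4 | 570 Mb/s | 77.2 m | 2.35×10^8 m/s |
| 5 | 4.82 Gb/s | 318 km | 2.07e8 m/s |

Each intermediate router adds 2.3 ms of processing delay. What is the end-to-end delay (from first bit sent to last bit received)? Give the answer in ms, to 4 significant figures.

L = 100 × 8 = 800 bits.
Transmission delays (L/R per hop): 0.0444444, 3.80952e-05, 2.29885e-05, 0.00140351, 0.000165975 ms; sum = 0.046075 ms.
Propagation delays (d/s per hop): 0.00810811, 1.49733, 8.09524, 0.000328511, 1.53623 ms; sum = 11.1372 ms.
Processing at 4 router(s): 4 × 2.3 ms = 9.2 ms.
End-to-end = 20.38 ms.

20.38 ms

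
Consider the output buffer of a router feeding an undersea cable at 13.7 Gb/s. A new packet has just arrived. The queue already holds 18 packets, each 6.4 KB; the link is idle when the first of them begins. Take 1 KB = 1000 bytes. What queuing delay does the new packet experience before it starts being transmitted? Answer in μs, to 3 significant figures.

67.3 μs

Each queued packet: L/R = 51200/13700000000 = 3.73723 μs.
18 queued → 67.2701 μs.
Queuing delay = 67.3 μs.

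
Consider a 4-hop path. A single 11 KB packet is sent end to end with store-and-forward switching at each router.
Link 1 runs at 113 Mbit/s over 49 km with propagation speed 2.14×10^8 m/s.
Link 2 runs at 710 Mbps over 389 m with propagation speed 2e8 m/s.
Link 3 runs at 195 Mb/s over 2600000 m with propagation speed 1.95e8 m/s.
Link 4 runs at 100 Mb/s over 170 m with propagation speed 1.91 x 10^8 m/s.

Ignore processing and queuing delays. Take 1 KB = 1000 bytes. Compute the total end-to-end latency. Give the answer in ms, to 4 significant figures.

L = 88000 bits.
Transmission delays (L/R per hop): 0.778761, 0.123944, 0.451282, 0.88 ms; sum = 2.23399 ms.
Propagation delays (d/s per hop): 0.228972, 0.001945, 13.3333, 0.000890052 ms; sum = 13.5651 ms.
End-to-end = 15.80 ms.

15.80 ms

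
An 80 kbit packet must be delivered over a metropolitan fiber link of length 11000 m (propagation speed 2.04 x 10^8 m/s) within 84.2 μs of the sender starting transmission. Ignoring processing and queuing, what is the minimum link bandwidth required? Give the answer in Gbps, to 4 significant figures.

2.642 Gbps

Propagation delay = 11000 / 204000000 = 53.9216 μs.
Transmission budget = 84.2 − 53.9216 = 30.2784 μs.
R ≥ L / t_tx = 80000 bits / 3.02784e-05 s = 2.642 Gbps.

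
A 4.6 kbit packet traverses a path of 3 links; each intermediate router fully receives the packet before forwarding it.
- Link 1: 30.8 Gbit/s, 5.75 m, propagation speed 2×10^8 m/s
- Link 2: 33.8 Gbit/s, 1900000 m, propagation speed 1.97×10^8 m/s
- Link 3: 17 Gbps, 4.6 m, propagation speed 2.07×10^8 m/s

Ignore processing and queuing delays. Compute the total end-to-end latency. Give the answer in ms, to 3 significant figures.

L = 4600 bits.
Transmission delays (L/R per hop): 0.000149351, 0.000136095, 0.000270588 ms; sum = 0.000556034 ms.
Propagation delays (d/s per hop): 2.875e-05, 9.64467, 2.22222e-05 ms; sum = 9.64472 ms.
End-to-end = 9.65 ms.

9.65 ms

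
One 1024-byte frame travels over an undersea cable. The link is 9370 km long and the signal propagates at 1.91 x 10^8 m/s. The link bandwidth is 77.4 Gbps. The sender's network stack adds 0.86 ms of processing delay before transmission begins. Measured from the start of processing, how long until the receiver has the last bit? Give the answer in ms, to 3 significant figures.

49.9 ms

L = 1024 × 8 = 8192 bits.
Transmission delay = L/R = 8192 / 77400000000 = 0.00010584 ms.
Propagation delay = d/s = 9370000 m / 191000000 m/s = 49.0576 ms.
Plus processing delay 0.86 ms = 0.86 ms.
Total = 49.9 ms.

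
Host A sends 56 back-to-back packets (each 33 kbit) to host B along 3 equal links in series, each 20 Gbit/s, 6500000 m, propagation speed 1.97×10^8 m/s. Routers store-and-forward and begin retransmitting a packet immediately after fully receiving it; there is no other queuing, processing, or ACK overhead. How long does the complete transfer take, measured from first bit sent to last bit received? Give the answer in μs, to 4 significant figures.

99080 μs

Per-hop transmission t_tx = L/R = 33000/20000000000 = 1.65 μs.
Per-hop propagation t_prop = 6500000/197000000 = 32994.9 μs.
Pipeline fill: first packet needs 3·t_tx to clear all hops; remaining 55 packets each add one t_tx.
Total = (3+56-1)·t_tx + 3·t_prop = 58·1.65 + 3·32994.9 = 99080 μs.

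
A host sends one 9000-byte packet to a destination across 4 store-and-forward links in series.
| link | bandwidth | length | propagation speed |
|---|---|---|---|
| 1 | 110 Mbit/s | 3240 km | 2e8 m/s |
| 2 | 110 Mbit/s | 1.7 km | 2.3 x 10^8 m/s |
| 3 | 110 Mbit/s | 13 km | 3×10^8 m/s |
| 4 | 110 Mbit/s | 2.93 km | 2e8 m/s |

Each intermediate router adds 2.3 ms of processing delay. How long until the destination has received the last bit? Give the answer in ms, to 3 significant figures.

L = 9000 × 8 = 72000 bits.
Transmission delay per hop = L/R = 72000/110000000 = 0.654545 ms; 4 hops → 2.61818 ms.
Propagation delays (d/s per hop): 16.2, 0.0073913, 0.0433333, 0.01465 ms; sum = 16.2654 ms.
Processing at 3 router(s): 3 × 2.3 ms = 6.9 ms.
End-to-end = 25.8 ms.

25.8 ms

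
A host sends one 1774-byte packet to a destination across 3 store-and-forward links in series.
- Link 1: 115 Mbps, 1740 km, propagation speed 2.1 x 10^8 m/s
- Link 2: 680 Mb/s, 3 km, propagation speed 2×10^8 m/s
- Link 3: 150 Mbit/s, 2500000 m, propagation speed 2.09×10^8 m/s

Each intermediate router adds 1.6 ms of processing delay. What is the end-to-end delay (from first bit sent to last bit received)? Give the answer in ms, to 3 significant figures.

23.7 ms

L = 1774 × 8 = 14192 bits.
Transmission delays (L/R per hop): 0.123409, 0.0208706, 0.0946133 ms; sum = 0.238893 ms.
Propagation delays (d/s per hop): 8.28571, 0.015, 11.9617 ms; sum = 20.2624 ms.
Processing at 2 router(s): 2 × 1.6 ms = 3.2 ms.
End-to-end = 23.7 ms.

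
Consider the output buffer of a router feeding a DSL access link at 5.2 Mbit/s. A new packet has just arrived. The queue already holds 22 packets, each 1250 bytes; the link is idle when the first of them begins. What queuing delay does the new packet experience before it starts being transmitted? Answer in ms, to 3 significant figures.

42.3 ms

Each queued packet: L/R = 10000/5200000 = 1.92308 ms.
22 queued → 42.3077 ms.
Queuing delay = 42.3 ms.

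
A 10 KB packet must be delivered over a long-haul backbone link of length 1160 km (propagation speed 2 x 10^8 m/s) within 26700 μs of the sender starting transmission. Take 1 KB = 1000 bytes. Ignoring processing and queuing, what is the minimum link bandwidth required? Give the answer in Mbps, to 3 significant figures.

3.83 Mbps

L = 80000 bits.
Propagation delay = 1160000 / 200000000 = 5800 μs.
Transmission budget = 26700 − 5800 = 20900 μs.
R ≥ L / t_tx = 80000 bits / 0.0209 s = 3.83 Mbps.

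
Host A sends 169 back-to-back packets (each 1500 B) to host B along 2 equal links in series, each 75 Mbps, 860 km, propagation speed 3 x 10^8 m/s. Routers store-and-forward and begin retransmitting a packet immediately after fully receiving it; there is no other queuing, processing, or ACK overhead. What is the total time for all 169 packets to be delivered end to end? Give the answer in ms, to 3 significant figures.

Per-hop transmission t_tx = L/R = 12000/75000000 = 0.16 ms.
Per-hop propagation t_prop = 860000/300000000 = 2.86667 ms.
Pipeline fill: first packet needs 2·t_tx to clear all hops; remaining 168 packets each add one t_tx.
Total = (2+169-1)·t_tx + 2·t_prop = 170·0.16 + 2·2.86667 = 32.9 ms.

32.9 ms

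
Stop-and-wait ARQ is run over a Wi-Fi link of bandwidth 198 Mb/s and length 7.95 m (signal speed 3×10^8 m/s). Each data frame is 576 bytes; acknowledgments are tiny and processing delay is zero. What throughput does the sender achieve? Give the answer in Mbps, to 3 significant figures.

t_tx = L/R = 4608/198000000 = 2.32727e-05 s.
t_prop = 7.95/300000000 = 2.65e-08 s; RTT = 5.3e-08 s.
Cycle = t_tx + RTT = 2.33257e-05 s.
Throughput = L / cycle = 4608 / 2.33257e-05 = 198 Mbps.

198 Mbps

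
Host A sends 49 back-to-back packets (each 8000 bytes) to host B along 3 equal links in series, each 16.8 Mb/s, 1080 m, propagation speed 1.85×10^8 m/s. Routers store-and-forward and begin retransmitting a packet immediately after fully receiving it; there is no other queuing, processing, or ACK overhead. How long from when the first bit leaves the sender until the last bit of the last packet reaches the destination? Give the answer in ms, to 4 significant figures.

Per-hop transmission t_tx = L/R = 64000/16800000 = 3.80952 ms.
Per-hop propagation t_prop = 1080/185000000 = 0.00583784 ms.
Pipeline fill: first packet needs 3·t_tx to clear all hops; remaining 48 packets each add one t_tx.
Total = (3+49-1)·t_tx + 3·t_prop = 51·3.80952 + 3·0.00583784 = 194.3 ms.

194.3 ms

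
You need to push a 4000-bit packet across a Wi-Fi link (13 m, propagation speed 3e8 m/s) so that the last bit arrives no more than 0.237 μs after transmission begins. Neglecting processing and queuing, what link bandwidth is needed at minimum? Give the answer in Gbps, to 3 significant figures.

Propagation delay = 13 / 300000000 = 0.0433333 μs.
Transmission budget = 0.237 − 0.0433333 = 0.193667 μs.
R ≥ L / t_tx = 4000 bits / 1.93667e-07 s = 20.7 Gbps.

20.7 Gbps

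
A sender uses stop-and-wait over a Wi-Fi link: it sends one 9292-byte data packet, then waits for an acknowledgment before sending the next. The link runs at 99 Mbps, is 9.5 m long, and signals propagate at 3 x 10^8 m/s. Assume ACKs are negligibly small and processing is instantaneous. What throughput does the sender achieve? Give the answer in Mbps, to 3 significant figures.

99.0 Mbps

t_tx = L/R = 74336/99000000 = 0.000750869 s.
t_prop = 9.5/300000000 = 3.16667e-08 s; RTT = 6.33333e-08 s.
Cycle = t_tx + RTT = 0.000750932 s.
Throughput = L / cycle = 74336 / 0.000750932 = 99.0 Mbps.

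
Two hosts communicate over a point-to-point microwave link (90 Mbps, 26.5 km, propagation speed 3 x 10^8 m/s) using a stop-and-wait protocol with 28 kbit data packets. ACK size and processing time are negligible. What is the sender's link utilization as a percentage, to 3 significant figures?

t_tx = L/R = 28000/90000000 = 0.000311111 s.
t_prop = 26500/300000000 = 8.83333e-05 s; RTT = 0.000176667 s.
Cycle = t_tx + RTT = 0.000487778 s.
Utilization = t_tx / cycle = 0.000311111/0.000487778 = 63.8 %.

63.8 %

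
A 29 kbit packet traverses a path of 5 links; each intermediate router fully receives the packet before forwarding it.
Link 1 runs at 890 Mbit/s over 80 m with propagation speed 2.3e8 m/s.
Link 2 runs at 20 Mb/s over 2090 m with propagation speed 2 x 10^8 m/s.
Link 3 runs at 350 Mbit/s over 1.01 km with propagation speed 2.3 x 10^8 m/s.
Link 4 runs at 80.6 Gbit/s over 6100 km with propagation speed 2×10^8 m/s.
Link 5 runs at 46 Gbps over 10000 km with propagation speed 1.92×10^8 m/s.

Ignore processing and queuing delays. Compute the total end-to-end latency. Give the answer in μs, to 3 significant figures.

84200 μs

L = 29000 bits.
Transmission delays (L/R per hop): 32.5843, 1450, 82.8571, 0.359801, 0.630435 μs; sum = 1566.43 μs.
Propagation delays (d/s per hop): 0.347826, 10.45, 4.3913, 30500, 52083.3 μs; sum = 82598.5 μs.
End-to-end = 84200 μs.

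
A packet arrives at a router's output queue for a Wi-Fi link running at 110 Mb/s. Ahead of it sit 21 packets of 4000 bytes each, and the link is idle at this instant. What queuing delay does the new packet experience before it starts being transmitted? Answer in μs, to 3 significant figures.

6110 μs

Each queued packet: L/R = 32000/110000000 = 290.909 μs.
21 queued → 6109.09 μs.
Queuing delay = 6110 μs.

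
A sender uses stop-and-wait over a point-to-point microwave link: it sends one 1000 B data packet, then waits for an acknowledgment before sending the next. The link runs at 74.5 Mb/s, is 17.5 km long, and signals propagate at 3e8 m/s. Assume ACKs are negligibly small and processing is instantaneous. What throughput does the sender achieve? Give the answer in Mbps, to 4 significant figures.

35.71 Mbps

t_tx = L/R = 8000/74500000 = 0.000107383 s.
t_prop = 17500/300000000 = 5.83333e-05 s; RTT = 0.000116667 s.
Cycle = t_tx + RTT = 0.000224049 s.
Throughput = L / cycle = 8000 / 0.000224049 = 35.71 Mbps.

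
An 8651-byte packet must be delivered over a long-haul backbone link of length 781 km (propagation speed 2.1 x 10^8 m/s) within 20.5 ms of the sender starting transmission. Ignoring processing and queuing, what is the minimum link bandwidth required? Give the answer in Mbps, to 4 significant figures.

L = 69208 bits.
Propagation delay = 781000 / 210000000 = 3.71905 ms.
Transmission budget = 20.5 − 3.71905 = 16.781 ms.
R ≥ L / t_tx = 69208 bits / 0.016781 s = 4.124 Mbps.

4.124 Mbps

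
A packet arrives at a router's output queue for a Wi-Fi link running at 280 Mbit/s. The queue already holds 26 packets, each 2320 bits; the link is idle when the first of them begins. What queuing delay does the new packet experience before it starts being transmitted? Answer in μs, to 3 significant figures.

Each queued packet: L/R = 2320/280000000 = 8.28571 μs.
26 queued → 215.429 μs.
Queuing delay = 215 μs.

215 μs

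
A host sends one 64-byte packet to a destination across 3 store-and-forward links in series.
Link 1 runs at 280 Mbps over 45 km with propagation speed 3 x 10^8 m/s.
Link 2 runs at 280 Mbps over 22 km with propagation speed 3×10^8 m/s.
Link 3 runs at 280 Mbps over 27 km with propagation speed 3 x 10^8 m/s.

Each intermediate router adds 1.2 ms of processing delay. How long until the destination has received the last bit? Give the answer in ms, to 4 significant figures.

L = 64 × 8 = 512 bits.
Transmission delay per hop = L/R = 512/280000000 = 0.00182857 ms; 3 hops → 0.00548571 ms.
Propagation delays (d/s per hop): 0.15, 0.0733333, 0.09 ms; sum = 0.313333 ms.
Processing at 2 router(s): 2 × 1.2 ms = 2.4 ms.
End-to-end = 2.719 ms.

2.719 ms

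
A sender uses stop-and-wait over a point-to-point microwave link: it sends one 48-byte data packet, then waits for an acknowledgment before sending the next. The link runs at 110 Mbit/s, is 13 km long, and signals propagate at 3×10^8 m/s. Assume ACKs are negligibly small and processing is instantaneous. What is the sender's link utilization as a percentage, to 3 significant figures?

t_tx = L/R = 384/110000000 = 3.49091e-06 s.
t_prop = 13000/300000000 = 4.33333e-05 s; RTT = 8.66667e-05 s.
Cycle = t_tx + RTT = 9.01576e-05 s.
Utilization = t_tx / cycle = 3.49091e-06/9.01576e-05 = 3.87 %.

3.87 %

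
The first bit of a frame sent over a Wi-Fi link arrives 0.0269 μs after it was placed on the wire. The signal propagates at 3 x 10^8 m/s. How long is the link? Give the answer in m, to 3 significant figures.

d = s × t_prop = 300000000 × 2.69e-08 = 8.07 m.

8.07 m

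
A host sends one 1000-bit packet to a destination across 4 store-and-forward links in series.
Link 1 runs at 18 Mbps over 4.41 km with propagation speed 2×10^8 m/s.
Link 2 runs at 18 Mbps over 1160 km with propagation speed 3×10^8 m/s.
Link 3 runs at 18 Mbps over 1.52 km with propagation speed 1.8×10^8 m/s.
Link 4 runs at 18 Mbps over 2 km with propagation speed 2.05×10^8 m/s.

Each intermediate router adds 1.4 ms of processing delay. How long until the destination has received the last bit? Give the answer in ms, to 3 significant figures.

8.33 ms

Transmission delay per hop = L/R = 1000/18000000 = 0.0555556 ms; 4 hops → 0.222222 ms.
Propagation delays (d/s per hop): 0.02205, 3.86667, 0.00844444, 0.0097561 ms; sum = 3.90692 ms.
Processing at 3 router(s): 3 × 1.4 ms = 4.2 ms.
End-to-end = 8.33 ms.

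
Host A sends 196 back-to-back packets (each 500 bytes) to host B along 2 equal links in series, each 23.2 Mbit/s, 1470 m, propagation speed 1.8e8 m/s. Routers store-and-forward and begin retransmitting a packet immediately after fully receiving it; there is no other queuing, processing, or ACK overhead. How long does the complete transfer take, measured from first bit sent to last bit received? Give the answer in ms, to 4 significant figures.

Per-hop transmission t_tx = L/R = 4000/23200000 = 0.172414 ms.
Per-hop propagation t_prop = 1470/180000000 = 0.00816667 ms.
Pipeline fill: first packet needs 2·t_tx to clear all hops; remaining 195 packets each add one t_tx.
Total = (2+196-1)·t_tx + 2·t_prop = 197·0.172414 + 2·0.00816667 = 33.98 ms.

33.98 ms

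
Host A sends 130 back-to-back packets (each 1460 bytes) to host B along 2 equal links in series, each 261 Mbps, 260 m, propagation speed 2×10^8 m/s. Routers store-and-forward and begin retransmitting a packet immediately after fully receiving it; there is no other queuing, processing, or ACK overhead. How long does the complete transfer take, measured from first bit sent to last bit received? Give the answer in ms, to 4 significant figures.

Per-hop transmission t_tx = L/R = 11680/261000000 = 0.044751 ms.
Per-hop propagation t_prop = 260/200000000 = 0.0013 ms.
Pipeline fill: first packet needs 2·t_tx to clear all hops; remaining 129 packets each add one t_tx.
Total = (2+130-1)·t_tx + 2·t_prop = 131·0.044751 + 2·0.0013 = 5.865 ms.

5.865 ms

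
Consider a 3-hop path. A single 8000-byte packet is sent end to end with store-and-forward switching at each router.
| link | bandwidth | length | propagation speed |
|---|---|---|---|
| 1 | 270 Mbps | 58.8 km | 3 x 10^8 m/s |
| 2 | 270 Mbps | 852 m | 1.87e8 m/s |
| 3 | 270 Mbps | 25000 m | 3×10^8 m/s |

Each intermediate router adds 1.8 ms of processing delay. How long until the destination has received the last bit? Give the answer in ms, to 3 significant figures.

L = 8000 × 8 = 64000 bits.
Transmission delay per hop = L/R = 64000/270000000 = 0.237037 ms; 3 hops → 0.711111 ms.
Propagation delays (d/s per hop): 0.196, 0.00455615, 0.0833333 ms; sum = 0.283889 ms.
Processing at 2 router(s): 2 × 1.8 ms = 3.6 ms.
End-to-end = 4.60 ms.

4.60 ms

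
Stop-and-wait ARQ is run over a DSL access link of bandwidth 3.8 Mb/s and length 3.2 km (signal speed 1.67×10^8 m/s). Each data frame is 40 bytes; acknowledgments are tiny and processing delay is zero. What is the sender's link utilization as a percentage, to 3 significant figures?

68.7 %

t_tx = L/R = 320/3800000 = 8.42105e-05 s.
t_prop = 3200/167000000 = 1.91617e-05 s; RTT = 3.83234e-05 s.
Cycle = t_tx + RTT = 0.000122534 s.
Utilization = t_tx / cycle = 8.42105e-05/0.000122534 = 68.7 %.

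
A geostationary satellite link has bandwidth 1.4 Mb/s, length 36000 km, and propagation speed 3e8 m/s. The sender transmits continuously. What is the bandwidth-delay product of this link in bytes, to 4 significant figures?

21000 bytes

Propagation delay = 36000000 / 300000000 = 0.12 s.
BDP = R × t_prop = 1400000 × 0.12 = 168000 bits.
In bytes: 168000/8 = 21000 bytes.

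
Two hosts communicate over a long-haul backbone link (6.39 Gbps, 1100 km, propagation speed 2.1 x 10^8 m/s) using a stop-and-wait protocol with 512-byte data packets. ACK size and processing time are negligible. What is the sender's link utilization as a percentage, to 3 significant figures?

t_tx = L/R = 4096/6390000000 = 6.41002e-07 s.
t_prop = 1100000/210000000 = 0.0052381 s; RTT = 0.0104762 s.
Cycle = t_tx + RTT = 0.0104768 s.
Utilization = t_tx / cycle = 6.41002e-07/0.0104768 = 0.00612 %.

0.00612 %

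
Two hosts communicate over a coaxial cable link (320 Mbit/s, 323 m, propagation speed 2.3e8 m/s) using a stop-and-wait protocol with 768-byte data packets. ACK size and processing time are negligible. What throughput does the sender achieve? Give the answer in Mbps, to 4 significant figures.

279.2 Mbps

t_tx = L/R = 6144/320000000 = 1.92e-05 s.
t_prop = 323/2.3e+08 = 1.40435e-06 s; RTT = 2.8087e-06 s.
Cycle = t_tx + RTT = 2.20087e-05 s.
Throughput = L / cycle = 6144 / 2.20087e-05 = 279.2 Mbps.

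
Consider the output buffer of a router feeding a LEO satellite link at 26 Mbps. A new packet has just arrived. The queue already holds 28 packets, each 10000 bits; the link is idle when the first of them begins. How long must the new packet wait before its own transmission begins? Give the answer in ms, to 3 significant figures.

Each queued packet: L/R = 10000/26000000 = 0.384615 ms.
28 queued → 10.7692 ms.
Queuing delay = 10.8 ms.

10.8 ms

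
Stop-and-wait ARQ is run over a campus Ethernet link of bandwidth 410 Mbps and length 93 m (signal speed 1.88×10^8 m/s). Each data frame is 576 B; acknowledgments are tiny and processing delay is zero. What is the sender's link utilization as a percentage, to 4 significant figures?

91.91 %

t_tx = L/R = 4608/410000000 = 1.1239e-05 s.
t_prop = 93/188000000 = 4.94681e-07 s; RTT = 9.89362e-07 s.
Cycle = t_tx + RTT = 1.22284e-05 s.
Utilization = t_tx / cycle = 1.1239e-05/1.22284e-05 = 91.91 %.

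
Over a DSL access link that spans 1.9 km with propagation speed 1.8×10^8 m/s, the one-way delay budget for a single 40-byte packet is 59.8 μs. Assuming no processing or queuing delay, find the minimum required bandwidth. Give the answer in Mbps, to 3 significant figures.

6.50 Mbps

L = 320 bits.
Propagation delay = 1900 / 180000000 = 10.5556 μs.
Transmission budget = 59.8 − 10.5556 = 49.2444 μs.
R ≥ L / t_tx = 320 bits / 4.92444e-05 s = 6.50 Mbps.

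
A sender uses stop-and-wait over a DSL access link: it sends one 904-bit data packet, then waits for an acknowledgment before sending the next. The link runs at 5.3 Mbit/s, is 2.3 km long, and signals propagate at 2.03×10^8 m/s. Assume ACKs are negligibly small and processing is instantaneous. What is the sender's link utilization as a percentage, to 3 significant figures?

88.3 %

t_tx = L/R = 904/5300000 = 0.000170566 s.
t_prop = 2300/2.03e+08 = 1.133e-05 s; RTT = 2.26601e-05 s.
Cycle = t_tx + RTT = 0.000193226 s.
Utilization = t_tx / cycle = 0.000170566/0.000193226 = 88.3 %.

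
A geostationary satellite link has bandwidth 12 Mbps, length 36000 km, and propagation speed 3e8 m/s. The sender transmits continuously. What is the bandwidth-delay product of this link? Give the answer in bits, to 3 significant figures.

Propagation delay = 36000000 / 300000000 = 0.12 s.
BDP = R × t_prop = 12000000 × 0.12 = 1440000 bits.

1440000 bits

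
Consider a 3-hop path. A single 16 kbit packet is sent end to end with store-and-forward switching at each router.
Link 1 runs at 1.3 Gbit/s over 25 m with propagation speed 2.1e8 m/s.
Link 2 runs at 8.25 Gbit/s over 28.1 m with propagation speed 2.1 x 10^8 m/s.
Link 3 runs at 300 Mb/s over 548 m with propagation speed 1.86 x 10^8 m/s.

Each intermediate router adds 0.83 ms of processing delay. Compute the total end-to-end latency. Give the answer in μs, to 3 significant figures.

L = 16000 bits.
Transmission delays (L/R per hop): 12.3077, 1.93939, 53.3333 μs; sum = 67.5804 μs.
Propagation delays (d/s per hop): 0.119048, 0.13381, 2.94624 μs; sum = 3.19909 μs.
Processing at 2 router(s): 2 × 0.83 ms = 1660 μs.
End-to-end = 1730 μs.

1730 μs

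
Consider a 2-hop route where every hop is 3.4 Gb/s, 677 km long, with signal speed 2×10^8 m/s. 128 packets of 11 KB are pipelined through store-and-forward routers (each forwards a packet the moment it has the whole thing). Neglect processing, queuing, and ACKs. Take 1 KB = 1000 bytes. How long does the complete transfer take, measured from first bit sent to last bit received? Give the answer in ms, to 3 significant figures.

10.1 ms

Per-hop transmission t_tx = L/R = 88000/3400000000 = 0.0258824 ms.
Per-hop propagation t_prop = 677000/200000000 = 3.385 ms.
Pipeline fill: first packet needs 2·t_tx to clear all hops; remaining 127 packets each add one t_tx.
Total = (2+128-1)·t_tx + 2·t_prop = 129·0.0258824 + 2·3.385 = 10.1 ms.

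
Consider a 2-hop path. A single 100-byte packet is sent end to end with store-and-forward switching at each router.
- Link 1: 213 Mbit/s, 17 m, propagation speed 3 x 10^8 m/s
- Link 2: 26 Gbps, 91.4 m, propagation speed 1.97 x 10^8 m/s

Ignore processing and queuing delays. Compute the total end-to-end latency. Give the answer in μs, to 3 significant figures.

L = 100 × 8 = 800 bits.
Transmission delays (L/R per hop): 3.75587, 0.0307692 μs; sum = 3.78664 μs.
Propagation delays (d/s per hop): 0.0566667, 0.463959 μs; sum = 0.520626 μs.
End-to-end = 4.31 μs.

4.31 μs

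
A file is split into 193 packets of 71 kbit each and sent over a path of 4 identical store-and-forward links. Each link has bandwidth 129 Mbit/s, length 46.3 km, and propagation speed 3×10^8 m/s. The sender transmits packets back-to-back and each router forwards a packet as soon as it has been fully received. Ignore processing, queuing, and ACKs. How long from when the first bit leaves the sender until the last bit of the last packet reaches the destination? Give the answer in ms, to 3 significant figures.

Per-hop transmission t_tx = L/R = 71000/129000000 = 0.550388 ms.
Per-hop propagation t_prop = 46300/300000000 = 0.154333 ms.
Pipeline fill: first packet needs 4·t_tx to clear all hops; remaining 192 packets each add one t_tx.
Total = (4+193-1)·t_tx + 4·t_prop = 196·0.550388 + 4·0.154333 = 108 ms.

108 ms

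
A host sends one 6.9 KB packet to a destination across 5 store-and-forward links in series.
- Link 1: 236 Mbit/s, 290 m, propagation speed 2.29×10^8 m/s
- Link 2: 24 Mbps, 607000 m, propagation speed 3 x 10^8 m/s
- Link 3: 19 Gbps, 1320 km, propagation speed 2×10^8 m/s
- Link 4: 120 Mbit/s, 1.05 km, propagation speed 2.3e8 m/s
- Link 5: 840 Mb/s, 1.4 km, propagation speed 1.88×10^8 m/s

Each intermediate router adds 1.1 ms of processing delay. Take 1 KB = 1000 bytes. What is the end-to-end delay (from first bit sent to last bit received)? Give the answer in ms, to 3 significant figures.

16.1 ms

L = 55200 bits.
Transmission delays (L/R per hop): 0.233898, 2.3, 0.00290526, 0.46, 0.0657143 ms; sum = 3.06252 ms.
Propagation delays (d/s per hop): 0.00126638, 2.02333, 6.6, 0.00456522, 0.00744681 ms; sum = 8.63661 ms.
Processing at 4 router(s): 4 × 1.1 ms = 4.4 ms.
End-to-end = 16.1 ms.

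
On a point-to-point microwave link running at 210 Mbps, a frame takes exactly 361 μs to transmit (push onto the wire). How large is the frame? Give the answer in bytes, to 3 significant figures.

L = R × t_tx = 210000000 b/s × 0.000361 s = 75810 bits.
In bytes: 75810 / 8 = 9480 bytes.

9480 bytes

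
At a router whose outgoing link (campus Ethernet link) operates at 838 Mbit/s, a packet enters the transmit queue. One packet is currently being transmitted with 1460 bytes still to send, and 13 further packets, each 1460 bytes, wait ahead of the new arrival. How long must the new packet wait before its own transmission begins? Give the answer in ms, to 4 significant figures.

0.1951 ms

Each queued packet: L/R = 11680/838000000 = 0.0139379 ms.
13 queued → 0.181193 ms.
Plus remaining 11680 bits of current packet: 0.0139379 ms.
Queuing delay = 0.1951 ms.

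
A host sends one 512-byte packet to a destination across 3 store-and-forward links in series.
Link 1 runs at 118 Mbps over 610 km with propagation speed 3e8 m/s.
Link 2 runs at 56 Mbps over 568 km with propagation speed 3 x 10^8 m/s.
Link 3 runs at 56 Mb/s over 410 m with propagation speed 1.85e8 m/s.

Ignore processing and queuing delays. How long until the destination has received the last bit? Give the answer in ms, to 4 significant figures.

4.110 ms

L = 512 × 8 = 4096 bits.
Transmission delays (L/R per hop): 0.0347119, 0.0731429, 0.0731429 ms; sum = 0.180998 ms.
Propagation delays (d/s per hop): 2.03333, 1.89333, 0.00221622 ms; sum = 3.92888 ms.
End-to-end = 4.110 ms.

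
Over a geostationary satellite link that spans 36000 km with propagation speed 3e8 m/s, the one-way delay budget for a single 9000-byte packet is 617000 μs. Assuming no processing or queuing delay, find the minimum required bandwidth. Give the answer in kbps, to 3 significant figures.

L = 72000 bits.
Propagation delay = 36000000 / 300000000 = 120000 μs.
Transmission budget = 617000 − 120000 = 497000 μs.
R ≥ L / t_tx = 72000 bits / 0.497 s = 145 kbps.

145 kbps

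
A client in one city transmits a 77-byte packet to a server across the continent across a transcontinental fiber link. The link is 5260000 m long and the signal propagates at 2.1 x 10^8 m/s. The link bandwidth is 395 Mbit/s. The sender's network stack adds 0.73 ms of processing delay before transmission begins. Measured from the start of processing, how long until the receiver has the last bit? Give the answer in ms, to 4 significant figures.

25.78 ms

L = 77 × 8 = 616 bits.
Transmission delay = L/R = 616 / 395000000 = 0.00155949 ms.
Propagation delay = d/s = 5260000 m / 210000000 m/s = 25.0476 ms.
Plus processing delay 0.73 ms = 0.73 ms.
Total = 25.78 ms.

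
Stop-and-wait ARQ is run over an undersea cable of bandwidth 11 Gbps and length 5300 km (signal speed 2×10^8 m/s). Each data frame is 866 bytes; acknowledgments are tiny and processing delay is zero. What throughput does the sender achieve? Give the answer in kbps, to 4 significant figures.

t_tx = L/R = 6928/11000000000 = 6.29818e-07 s.
t_prop = 5300000/200000000 = 0.0265 s; RTT = 0.053 s.
Cycle = t_tx + RTT = 0.0530006 s.
Throughput = L / cycle = 6928 / 0.0530006 = 130.7 kbps.

130.7 kbps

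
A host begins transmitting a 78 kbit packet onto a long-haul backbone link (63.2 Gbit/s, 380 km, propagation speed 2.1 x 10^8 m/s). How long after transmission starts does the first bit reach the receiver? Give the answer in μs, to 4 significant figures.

1810 μs

First bit experiences only propagation delay: d/s = 380000/210000000 = 1810 μs.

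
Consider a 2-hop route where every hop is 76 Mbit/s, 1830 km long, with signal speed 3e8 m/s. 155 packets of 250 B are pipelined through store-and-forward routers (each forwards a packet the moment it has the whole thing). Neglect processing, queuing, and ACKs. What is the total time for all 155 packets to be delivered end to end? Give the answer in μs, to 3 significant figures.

Per-hop transmission t_tx = L/R = 2000/76000000 = 26.3158 μs.
Per-hop propagation t_prop = 1830000/300000000 = 6100 μs.
Pipeline fill: first packet needs 2·t_tx to clear all hops; remaining 154 packets each add one t_tx.
Total = (2+155-1)·t_tx + 2·t_prop = 156·26.3158 + 2·6100 = 16300 μs.

16300 μs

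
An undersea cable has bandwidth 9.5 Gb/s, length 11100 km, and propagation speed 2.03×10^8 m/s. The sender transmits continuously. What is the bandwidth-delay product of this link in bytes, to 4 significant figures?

64930000 bytes

Propagation delay = 11100000 / 2.03e+08 = 0.0546798 s.
BDP = R × t_prop = 9500000000 × 0.0546798 = 519458000 bits.
In bytes: 519458000/8 = 64930000 bytes.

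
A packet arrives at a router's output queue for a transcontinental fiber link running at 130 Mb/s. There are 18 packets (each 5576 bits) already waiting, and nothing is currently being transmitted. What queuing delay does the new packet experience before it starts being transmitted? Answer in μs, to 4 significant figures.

772.1 μs

Each queued packet: L/R = 5576/130000000 = 42.8923 μs.
18 queued → 772.062 μs.
Queuing delay = 772.1 μs.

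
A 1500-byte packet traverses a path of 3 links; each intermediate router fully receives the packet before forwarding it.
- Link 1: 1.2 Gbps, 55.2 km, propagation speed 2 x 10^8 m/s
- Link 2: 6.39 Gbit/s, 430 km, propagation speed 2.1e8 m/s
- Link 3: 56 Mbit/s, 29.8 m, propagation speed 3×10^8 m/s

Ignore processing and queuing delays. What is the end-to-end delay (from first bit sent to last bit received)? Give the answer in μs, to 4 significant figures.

2550 μs

L = 1500 × 8 = 12000 bits.
Transmission delays (L/R per hop): 10, 1.87793, 214.286 μs; sum = 226.164 μs.
Propagation delays (d/s per hop): 276, 2047.62, 0.0993333 μs; sum = 2323.72 μs.
End-to-end = 2550 μs.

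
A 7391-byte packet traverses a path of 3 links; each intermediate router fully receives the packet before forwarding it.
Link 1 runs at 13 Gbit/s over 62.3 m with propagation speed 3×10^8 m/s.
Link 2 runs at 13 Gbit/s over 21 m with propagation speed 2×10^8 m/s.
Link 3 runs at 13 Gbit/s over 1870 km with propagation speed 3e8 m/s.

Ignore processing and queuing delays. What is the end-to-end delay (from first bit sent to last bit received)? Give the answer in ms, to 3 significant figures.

6.25 ms

L = 7391 × 8 = 59128 bits.
Transmission delay per hop = L/R = 59128/13000000000 = 0.00454831 ms; 3 hops → 0.0136449 ms.
Propagation delays (d/s per hop): 0.000207667, 0.000105, 6.23333 ms; sum = 6.23365 ms.
End-to-end = 6.25 ms.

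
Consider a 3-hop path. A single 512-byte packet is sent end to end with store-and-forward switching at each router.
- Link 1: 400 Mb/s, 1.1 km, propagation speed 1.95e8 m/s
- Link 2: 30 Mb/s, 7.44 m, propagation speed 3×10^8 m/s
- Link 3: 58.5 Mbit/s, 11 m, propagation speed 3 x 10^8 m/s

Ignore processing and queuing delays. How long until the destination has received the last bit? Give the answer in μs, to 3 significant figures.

222 μs

L = 512 × 8 = 4096 bits.
Transmission delays (L/R per hop): 10.24, 136.533, 70.0171 μs; sum = 216.79 μs.
Propagation delays (d/s per hop): 5.64103, 0.0248, 0.0366667 μs; sum = 5.70249 μs.
End-to-end = 222 μs.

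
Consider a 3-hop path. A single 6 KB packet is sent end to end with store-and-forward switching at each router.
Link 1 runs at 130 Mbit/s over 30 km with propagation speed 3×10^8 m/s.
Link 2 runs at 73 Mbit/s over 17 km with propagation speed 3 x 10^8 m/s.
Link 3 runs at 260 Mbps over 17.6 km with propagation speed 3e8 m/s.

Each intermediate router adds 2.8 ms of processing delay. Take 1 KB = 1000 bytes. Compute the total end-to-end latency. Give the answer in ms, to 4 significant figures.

7.027 ms

L = 48000 bits.
Transmission delays (L/R per hop): 0.369231, 0.657534, 0.184615 ms; sum = 1.21138 ms.
Propagation delays (d/s per hop): 0.1, 0.0566667, 0.0586667 ms; sum = 0.215333 ms.
Processing at 2 router(s): 2 × 2.8 ms = 5.6 ms.
End-to-end = 7.027 ms.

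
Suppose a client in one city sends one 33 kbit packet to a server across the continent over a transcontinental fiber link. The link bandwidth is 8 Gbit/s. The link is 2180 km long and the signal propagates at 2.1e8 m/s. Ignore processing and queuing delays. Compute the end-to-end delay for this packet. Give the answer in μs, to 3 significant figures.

10400 μs

L = 33000 bits.
Transmission delay = L/R = 33000 / 8000000000 = 4.125 μs.
Propagation delay = d/s = 2180000 m / 210000000 m/s = 10381 μs.
Total = 10400 μs.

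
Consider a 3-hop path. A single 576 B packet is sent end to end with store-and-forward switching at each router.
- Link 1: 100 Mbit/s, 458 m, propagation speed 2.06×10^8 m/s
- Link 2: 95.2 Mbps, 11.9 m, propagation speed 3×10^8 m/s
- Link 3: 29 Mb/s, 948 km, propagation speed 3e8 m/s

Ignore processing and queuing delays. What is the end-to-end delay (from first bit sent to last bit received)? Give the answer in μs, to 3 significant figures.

L = 576 × 8 = 4608 bits.
Transmission delays (L/R per hop): 46.08, 48.4034, 158.897 μs; sum = 253.38 μs.
Propagation delays (d/s per hop): 2.2233, 0.0396667, 3160 μs; sum = 3162.26 μs.
End-to-end = 3420 μs.

3420 μs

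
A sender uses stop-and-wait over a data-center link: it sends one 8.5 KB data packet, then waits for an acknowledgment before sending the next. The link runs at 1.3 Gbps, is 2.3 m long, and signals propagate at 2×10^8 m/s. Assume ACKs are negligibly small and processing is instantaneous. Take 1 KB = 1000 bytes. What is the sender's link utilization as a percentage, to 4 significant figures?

t_tx = L/R = 68000/1300000000 = 5.23077e-05 s.
t_prop = 2.3/200000000 = 1.15e-08 s; RTT = 2.3e-08 s.
Cycle = t_tx + RTT = 5.23307e-05 s.
Utilization = t_tx / cycle = 5.23077e-05/5.23307e-05 = 99.96 %.

99.96 %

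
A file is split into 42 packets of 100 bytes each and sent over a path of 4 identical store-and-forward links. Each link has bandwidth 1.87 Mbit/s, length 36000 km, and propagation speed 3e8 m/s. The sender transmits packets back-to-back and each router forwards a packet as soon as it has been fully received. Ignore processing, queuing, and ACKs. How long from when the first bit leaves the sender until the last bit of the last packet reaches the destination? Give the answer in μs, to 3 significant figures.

Per-hop transmission t_tx = L/R = 800/1870000 = 427.807 μs.
Per-hop propagation t_prop = 36000000/300000000 = 120000 μs.
Pipeline fill: first packet needs 4·t_tx to clear all hops; remaining 41 packets each add one t_tx.
Total = (4+42-1)·t_tx + 4·t_prop = 45·427.807 + 4·120000 = 499000 μs.

499000 μs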